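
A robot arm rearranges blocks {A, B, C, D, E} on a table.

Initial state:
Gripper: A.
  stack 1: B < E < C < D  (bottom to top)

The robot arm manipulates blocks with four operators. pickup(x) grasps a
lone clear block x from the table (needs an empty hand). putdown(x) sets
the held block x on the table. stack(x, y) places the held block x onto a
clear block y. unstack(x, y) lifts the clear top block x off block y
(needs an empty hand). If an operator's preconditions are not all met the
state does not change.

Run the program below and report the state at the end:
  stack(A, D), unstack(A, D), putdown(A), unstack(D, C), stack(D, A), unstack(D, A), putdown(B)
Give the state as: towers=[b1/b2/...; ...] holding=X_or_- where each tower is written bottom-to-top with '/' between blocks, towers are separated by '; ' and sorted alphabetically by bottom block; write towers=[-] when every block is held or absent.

towers=[A; B/E/C] holding=D

step 1 (stack(A, D)): towers=[B/E/C/D/A] holding=-
step 2 (unstack(A, D)): towers=[B/E/C/D] holding=A
step 3 (putdown(A)): towers=[A; B/E/C/D] holding=-
step 4 (unstack(D, C)): towers=[A; B/E/C] holding=D
step 5 (stack(D, A)): towers=[A/D; B/E/C] holding=-
step 6 (unstack(D, A)): towers=[A; B/E/C] holding=D
step 7 (putdown(B)) [no-op]: towers=[A; B/E/C] holding=D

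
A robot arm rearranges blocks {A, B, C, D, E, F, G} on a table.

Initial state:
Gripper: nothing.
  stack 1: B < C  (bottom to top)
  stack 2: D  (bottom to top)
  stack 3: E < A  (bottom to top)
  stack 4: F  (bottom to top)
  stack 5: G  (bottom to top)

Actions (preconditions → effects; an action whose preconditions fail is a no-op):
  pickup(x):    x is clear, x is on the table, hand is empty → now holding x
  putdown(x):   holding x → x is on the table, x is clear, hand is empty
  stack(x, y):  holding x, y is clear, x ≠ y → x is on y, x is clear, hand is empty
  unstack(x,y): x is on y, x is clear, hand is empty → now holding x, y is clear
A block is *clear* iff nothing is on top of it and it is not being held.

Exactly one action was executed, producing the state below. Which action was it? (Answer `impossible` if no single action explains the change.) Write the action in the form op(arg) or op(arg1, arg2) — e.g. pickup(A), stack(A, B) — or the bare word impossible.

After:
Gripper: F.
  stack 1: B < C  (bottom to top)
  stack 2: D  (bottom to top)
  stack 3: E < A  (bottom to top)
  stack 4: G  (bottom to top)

pickup(F)

target: towers=[B/C; D; E/A; G] holding=F
         pickup(F) → towers=[B/C; D; E/A; G] holding=F  ← match
         pickup(G) → towers=[B/C; D; E/A; F] holding=G
         pickup(D) → towers=[B/C; E/A; F; G] holding=D
     unstack(A, E) → towers=[B/C; D; E; F; G] holding=A
     unstack(C, B) → towers=[B; D; E/A; F; G] holding=C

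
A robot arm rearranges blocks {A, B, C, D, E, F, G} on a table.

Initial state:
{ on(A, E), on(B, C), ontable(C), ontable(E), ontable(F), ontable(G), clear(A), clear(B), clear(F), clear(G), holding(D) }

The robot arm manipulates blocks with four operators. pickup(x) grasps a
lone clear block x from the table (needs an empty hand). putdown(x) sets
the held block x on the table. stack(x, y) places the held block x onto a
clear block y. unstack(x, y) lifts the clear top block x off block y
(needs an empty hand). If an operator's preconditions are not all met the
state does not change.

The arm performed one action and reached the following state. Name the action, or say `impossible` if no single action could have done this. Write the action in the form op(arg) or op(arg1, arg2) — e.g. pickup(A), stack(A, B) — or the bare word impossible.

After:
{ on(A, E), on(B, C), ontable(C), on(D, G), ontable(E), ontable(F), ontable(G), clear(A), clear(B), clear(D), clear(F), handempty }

stack(D, G)

target: towers=[C/B; E/A; F; G/D] holding=-
        putdown(D) → towers=[C/B; D; E/A; F; G] holding=-
       stack(D, B) → towers=[C/B/D; E/A; F; G] holding=-
       stack(D, F) → towers=[C/B; E/A; F/D; G] holding=-
       stack(D, G) → towers=[C/B; E/A; F; G/D] holding=-  ← match
       stack(D, A) → towers=[C/B; E/A/D; F; G] holding=-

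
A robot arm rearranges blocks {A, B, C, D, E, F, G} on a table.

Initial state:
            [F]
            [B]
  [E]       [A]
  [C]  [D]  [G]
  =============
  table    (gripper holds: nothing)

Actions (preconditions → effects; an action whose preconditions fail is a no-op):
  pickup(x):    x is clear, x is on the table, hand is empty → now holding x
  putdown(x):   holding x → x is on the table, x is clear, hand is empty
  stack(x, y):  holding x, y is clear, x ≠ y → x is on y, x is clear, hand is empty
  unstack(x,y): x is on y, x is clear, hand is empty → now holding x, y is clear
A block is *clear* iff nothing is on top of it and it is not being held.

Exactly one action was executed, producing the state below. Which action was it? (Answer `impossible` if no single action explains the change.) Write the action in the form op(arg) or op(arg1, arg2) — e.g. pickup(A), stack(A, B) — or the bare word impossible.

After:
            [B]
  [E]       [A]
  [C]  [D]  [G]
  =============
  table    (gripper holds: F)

target: towers=[C/E; D; G/A/B] holding=F
     unstack(F, B) → towers=[C/E; D; G/A/B] holding=F  ← match
         pickup(D) → towers=[C/E; G/A/B/F] holding=D
     unstack(E, C) → towers=[C; D; G/A/B/F] holding=E

unstack(F, B)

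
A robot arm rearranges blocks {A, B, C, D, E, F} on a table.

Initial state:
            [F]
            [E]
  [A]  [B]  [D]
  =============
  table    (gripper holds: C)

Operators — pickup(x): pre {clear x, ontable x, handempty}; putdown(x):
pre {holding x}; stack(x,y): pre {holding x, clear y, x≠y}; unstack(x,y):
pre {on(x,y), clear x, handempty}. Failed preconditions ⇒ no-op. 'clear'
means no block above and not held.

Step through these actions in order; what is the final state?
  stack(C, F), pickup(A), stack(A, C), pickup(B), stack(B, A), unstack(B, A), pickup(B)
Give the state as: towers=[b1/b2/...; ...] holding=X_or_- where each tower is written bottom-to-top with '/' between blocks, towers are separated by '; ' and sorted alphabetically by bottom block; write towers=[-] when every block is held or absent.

step 1 (stack(C, F)): towers=[A; B; D/E/F/C] holding=-
step 2 (pickup(A)): towers=[B; D/E/F/C] holding=A
step 3 (stack(A, C)): towers=[B; D/E/F/C/A] holding=-
step 4 (pickup(B)): towers=[D/E/F/C/A] holding=B
step 5 (stack(B, A)): towers=[D/E/F/C/A/B] holding=-
step 6 (unstack(B, A)): towers=[D/E/F/C/A] holding=B
step 7 (pickup(B)) [no-op]: towers=[D/E/F/C/A] holding=B

towers=[D/E/F/C/A] holding=B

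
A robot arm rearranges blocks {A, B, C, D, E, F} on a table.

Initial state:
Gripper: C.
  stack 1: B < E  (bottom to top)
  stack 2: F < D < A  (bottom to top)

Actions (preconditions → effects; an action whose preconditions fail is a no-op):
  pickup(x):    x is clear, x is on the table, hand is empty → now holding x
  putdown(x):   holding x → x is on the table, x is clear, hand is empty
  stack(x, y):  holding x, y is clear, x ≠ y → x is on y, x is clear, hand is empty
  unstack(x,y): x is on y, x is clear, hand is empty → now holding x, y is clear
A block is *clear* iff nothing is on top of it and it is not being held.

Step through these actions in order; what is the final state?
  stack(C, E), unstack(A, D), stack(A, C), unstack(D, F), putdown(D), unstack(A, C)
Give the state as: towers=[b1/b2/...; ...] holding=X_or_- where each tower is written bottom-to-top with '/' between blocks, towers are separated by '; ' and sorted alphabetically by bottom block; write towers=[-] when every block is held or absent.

towers=[B/E/C; D; F] holding=A

step 1 (stack(C, E)): towers=[B/E/C; F/D/A] holding=-
step 2 (unstack(A, D)): towers=[B/E/C; F/D] holding=A
step 3 (stack(A, C)): towers=[B/E/C/A; F/D] holding=-
step 4 (unstack(D, F)): towers=[B/E/C/A; F] holding=D
step 5 (putdown(D)): towers=[B/E/C/A; D; F] holding=-
step 6 (unstack(A, C)): towers=[B/E/C; D; F] holding=A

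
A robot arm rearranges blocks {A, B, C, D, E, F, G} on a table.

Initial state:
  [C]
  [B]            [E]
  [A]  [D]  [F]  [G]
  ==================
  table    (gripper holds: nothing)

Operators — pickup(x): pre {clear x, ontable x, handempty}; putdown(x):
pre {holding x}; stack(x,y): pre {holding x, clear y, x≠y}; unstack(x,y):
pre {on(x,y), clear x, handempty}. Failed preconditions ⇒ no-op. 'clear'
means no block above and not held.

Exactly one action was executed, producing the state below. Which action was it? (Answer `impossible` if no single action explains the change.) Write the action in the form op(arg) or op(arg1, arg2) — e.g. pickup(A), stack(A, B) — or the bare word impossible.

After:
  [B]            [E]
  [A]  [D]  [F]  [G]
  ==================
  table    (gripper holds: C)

target: towers=[A/B; D; F; G/E] holding=C
         pickup(F) → towers=[A/B/C; D; G/E] holding=F
         pickup(D) → towers=[A/B/C; F; G/E] holding=D
     unstack(E, G) → towers=[A/B/C; D; F; G] holding=E
     unstack(C, B) → towers=[A/B; D; F; G/E] holding=C  ← match

unstack(C, B)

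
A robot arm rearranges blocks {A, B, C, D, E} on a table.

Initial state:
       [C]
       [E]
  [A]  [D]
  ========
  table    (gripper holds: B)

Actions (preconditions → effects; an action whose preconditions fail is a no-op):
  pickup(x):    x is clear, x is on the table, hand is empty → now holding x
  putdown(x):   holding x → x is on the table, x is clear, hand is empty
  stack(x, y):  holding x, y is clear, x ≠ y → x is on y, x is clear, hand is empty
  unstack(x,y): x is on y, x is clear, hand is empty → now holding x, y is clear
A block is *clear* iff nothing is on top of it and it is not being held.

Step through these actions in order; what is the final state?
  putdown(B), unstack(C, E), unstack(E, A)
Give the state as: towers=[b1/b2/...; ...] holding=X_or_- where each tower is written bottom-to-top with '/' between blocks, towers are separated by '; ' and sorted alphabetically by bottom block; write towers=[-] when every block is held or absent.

towers=[A; B; D/E] holding=C

step 1 (putdown(B)): towers=[A; B; D/E/C] holding=-
step 2 (unstack(C, E)): towers=[A; B; D/E] holding=C
step 3 (unstack(E, A)) [no-op]: towers=[A; B; D/E] holding=C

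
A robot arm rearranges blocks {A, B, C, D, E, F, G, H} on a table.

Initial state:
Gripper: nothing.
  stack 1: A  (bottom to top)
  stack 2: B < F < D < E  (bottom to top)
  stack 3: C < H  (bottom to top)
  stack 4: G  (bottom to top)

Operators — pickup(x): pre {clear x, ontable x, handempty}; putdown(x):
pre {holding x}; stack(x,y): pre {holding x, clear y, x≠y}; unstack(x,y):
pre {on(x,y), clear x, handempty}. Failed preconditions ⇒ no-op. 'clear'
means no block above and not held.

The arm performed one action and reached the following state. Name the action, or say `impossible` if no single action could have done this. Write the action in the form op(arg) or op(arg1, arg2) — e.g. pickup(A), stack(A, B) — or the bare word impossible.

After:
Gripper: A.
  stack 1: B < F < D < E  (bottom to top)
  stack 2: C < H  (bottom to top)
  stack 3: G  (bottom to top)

pickup(A)

target: towers=[B/F/D/E; C/H; G] holding=A
         pickup(G) → towers=[A; B/F/D/E; C/H] holding=G
         pickup(A) → towers=[B/F/D/E; C/H; G] holding=A  ← match
     unstack(E, D) → towers=[A; B/F/D; C/H; G] holding=E
     unstack(H, C) → towers=[A; B/F/D/E; C; G] holding=H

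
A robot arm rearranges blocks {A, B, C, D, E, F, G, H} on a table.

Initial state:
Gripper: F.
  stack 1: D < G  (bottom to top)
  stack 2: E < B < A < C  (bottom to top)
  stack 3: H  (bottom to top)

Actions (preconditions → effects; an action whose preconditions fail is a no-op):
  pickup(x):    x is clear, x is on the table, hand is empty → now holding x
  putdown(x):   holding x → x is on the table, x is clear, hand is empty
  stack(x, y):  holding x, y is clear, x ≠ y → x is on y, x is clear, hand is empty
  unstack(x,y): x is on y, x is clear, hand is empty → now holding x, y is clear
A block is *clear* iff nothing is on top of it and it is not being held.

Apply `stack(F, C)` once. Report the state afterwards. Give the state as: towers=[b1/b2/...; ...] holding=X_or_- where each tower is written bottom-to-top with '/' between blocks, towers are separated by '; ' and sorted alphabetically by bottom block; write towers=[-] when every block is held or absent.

before: towers=[D/G; E/B/A/C; H] holding=F
pre[stack(F, C)]: holding(F) ok, clear(C) ok, F≠C ok
all met → apply stack(F, C)
after:  towers=[D/G; E/B/A/C/F; H] holding=-

towers=[D/G; E/B/A/C/F; H] holding=-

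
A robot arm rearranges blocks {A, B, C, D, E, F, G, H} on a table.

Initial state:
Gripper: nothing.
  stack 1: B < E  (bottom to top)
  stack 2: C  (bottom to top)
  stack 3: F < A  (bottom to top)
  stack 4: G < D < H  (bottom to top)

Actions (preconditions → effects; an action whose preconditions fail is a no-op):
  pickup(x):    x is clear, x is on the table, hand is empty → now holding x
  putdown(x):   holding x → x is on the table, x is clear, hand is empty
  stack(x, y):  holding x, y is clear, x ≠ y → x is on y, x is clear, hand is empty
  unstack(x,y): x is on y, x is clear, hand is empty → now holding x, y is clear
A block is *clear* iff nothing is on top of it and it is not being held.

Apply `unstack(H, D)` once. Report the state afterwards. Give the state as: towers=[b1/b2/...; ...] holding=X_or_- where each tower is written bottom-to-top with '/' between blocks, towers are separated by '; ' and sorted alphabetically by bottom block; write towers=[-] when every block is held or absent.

towers=[B/E; C; F/A; G/D] holding=H

before: towers=[B/E; C; F/A; G/D/H] holding=-
pre[unstack(H, D)]: on(H,D) ok, clear(H) ok, handempty ok
all met → apply unstack(H, D)
after:  towers=[B/E; C; F/A; G/D] holding=H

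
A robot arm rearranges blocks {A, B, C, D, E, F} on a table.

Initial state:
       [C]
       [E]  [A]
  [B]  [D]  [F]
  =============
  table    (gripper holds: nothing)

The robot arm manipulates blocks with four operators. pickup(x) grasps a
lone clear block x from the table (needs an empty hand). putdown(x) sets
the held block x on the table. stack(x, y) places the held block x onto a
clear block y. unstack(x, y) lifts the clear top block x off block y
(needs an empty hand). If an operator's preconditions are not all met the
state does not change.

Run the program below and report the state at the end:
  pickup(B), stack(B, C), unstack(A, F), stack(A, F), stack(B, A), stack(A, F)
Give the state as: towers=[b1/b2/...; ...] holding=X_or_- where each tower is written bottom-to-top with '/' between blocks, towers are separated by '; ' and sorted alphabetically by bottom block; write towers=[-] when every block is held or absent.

towers=[D/E/C/B; F/A] holding=-

step 1 (pickup(B)): towers=[D/E/C; F/A] holding=B
step 2 (stack(B, C)): towers=[D/E/C/B; F/A] holding=-
step 3 (unstack(A, F)): towers=[D/E/C/B; F] holding=A
step 4 (stack(A, F)): towers=[D/E/C/B; F/A] holding=-
step 5 (stack(B, A)) [no-op]: towers=[D/E/C/B; F/A] holding=-
step 6 (stack(A, F)) [no-op]: towers=[D/E/C/B; F/A] holding=-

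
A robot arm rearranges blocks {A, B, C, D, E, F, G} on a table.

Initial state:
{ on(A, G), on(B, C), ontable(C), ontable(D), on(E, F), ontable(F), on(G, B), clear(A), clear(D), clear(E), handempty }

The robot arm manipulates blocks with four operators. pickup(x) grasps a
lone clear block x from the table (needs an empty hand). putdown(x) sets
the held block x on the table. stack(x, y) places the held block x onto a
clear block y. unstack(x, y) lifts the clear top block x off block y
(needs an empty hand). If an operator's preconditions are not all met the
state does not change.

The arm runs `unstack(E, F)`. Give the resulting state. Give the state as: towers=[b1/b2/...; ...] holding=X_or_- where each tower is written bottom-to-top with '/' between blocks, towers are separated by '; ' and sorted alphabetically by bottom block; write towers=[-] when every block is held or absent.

towers=[C/B/G/A; D; F] holding=E

before: towers=[C/B/G/A; D; F/E] holding=-
pre[unstack(E, F)]: on(E,F) yes, clear(E) yes, handempty yes
all met → apply unstack(E, F)
after:  towers=[C/B/G/A; D; F] holding=E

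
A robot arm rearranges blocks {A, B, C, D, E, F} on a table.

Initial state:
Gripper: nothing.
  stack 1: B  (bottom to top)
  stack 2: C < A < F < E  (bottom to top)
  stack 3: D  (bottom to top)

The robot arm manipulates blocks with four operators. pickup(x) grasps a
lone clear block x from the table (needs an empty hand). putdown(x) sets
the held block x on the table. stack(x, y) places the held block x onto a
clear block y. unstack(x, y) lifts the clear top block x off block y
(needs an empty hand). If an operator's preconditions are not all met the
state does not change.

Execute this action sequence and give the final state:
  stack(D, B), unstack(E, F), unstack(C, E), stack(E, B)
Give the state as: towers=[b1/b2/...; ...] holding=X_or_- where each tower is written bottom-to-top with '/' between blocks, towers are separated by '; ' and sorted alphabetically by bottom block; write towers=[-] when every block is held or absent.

towers=[B/E; C/A/F; D] holding=-

step 1 (stack(D, B)) [no-op]: towers=[B; C/A/F/E; D] holding=-
step 2 (unstack(E, F)): towers=[B; C/A/F; D] holding=E
step 3 (unstack(C, E)) [no-op]: towers=[B; C/A/F; D] holding=E
step 4 (stack(E, B)): towers=[B/E; C/A/F; D] holding=-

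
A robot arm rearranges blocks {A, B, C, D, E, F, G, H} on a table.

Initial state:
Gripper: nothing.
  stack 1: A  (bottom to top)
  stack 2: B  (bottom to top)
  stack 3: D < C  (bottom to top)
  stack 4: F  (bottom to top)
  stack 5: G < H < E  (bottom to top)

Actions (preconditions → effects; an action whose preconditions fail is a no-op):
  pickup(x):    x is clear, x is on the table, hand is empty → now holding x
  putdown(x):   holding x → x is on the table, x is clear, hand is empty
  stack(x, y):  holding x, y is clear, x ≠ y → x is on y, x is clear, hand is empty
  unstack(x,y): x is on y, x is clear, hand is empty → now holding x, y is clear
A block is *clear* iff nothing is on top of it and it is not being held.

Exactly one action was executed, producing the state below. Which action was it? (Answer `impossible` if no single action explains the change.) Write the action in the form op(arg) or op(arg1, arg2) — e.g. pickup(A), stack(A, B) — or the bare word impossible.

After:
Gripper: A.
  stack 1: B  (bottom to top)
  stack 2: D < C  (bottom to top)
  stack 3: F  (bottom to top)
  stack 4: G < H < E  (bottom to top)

target: towers=[B; D/C; F; G/H/E] holding=A
         pickup(A) → towers=[B; D/C; F; G/H/E] holding=A  ← match
     unstack(E, H) → towers=[A; B; D/C; F; G/H] holding=E
         pickup(B) → towers=[A; D/C; F; G/H/E] holding=B
         pickup(F) → towers=[A; B; D/C; G/H/E] holding=F
     unstack(C, D) → towers=[A; B; D; F; G/H/E] holding=C

pickup(A)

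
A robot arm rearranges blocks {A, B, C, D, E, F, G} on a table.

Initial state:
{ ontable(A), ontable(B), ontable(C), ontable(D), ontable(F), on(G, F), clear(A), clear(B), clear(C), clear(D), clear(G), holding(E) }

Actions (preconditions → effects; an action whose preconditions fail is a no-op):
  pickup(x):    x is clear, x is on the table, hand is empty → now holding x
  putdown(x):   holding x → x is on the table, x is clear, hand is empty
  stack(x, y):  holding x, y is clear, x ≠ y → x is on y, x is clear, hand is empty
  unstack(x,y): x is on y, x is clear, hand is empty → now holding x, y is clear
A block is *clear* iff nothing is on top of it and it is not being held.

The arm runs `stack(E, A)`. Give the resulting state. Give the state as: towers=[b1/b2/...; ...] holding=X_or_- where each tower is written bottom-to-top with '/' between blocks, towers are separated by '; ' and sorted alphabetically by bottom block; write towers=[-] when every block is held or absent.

towers=[A/E; B; C; D; F/G] holding=-

before: towers=[A; B; C; D; F/G] holding=E
pre[stack(E, A)]: holding(E) ok, clear(A) ok, E≠A ok
all met → apply stack(E, A)
after:  towers=[A/E; B; C; D; F/G] holding=-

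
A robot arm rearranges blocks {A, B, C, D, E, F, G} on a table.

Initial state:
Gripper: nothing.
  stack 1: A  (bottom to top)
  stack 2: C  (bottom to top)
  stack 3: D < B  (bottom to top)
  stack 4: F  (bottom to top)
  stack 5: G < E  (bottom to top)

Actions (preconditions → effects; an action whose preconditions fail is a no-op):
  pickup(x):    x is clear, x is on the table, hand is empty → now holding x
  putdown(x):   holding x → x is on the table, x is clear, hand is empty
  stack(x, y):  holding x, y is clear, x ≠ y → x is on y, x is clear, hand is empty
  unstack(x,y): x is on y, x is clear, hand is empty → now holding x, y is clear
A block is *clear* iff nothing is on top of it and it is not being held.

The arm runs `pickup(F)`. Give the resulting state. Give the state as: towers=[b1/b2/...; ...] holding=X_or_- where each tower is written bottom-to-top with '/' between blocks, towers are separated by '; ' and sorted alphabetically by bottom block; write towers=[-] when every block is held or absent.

towers=[A; C; D/B; G/E] holding=F

before: towers=[A; C; D/B; F; G/E] holding=-
pre[pickup(F)]: clear(F) ok, ontable(F) ok, handempty ok
all met → apply pickup(F)
after:  towers=[A; C; D/B; G/E] holding=F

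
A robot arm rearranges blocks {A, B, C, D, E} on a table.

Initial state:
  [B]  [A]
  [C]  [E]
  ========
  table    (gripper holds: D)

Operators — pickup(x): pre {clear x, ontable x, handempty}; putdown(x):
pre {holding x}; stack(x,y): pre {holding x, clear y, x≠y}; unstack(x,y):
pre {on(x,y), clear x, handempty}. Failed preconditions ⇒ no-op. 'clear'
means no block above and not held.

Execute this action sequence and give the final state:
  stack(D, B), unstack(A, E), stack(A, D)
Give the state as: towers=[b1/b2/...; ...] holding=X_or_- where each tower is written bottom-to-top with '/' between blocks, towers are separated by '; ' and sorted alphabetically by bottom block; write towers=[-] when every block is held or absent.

towers=[C/B/D/A; E] holding=-

step 1 (stack(D, B)): towers=[C/B/D; E/A] holding=-
step 2 (unstack(A, E)): towers=[C/B/D; E] holding=A
step 3 (stack(A, D)): towers=[C/B/D/A; E] holding=-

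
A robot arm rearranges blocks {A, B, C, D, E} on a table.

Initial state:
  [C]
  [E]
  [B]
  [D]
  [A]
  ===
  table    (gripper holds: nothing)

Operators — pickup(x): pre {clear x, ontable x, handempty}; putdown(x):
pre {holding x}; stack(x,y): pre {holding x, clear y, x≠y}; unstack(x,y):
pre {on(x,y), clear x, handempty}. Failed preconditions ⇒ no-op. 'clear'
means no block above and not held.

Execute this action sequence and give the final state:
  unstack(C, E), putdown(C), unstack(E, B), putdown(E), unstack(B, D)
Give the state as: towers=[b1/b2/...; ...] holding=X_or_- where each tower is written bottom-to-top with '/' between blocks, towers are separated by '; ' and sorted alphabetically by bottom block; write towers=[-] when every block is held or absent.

step 1 (unstack(C, E)): towers=[A/D/B/E] holding=C
step 2 (putdown(C)): towers=[A/D/B/E; C] holding=-
step 3 (unstack(E, B)): towers=[A/D/B; C] holding=E
step 4 (putdown(E)): towers=[A/D/B; C; E] holding=-
step 5 (unstack(B, D)): towers=[A/D; C; E] holding=B

towers=[A/D; C; E] holding=B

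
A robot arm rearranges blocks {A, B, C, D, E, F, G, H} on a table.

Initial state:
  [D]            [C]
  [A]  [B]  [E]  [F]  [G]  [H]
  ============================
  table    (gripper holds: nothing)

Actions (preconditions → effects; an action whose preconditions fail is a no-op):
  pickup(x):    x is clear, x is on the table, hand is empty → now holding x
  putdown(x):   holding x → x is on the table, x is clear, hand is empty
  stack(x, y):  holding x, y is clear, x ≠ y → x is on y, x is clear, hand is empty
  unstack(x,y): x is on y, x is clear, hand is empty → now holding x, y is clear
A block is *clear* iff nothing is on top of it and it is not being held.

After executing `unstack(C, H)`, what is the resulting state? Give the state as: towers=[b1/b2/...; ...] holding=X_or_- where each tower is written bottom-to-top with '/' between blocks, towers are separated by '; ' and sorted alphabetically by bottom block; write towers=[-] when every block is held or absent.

towers=[A/D; B; E; F/C; G; H] holding=-

before: towers=[A/D; B; E; F/C; G; H] holding=-
pre[unstack(C, H)]: on(C,H) ✗, clear(C) ✓, handempty ✓
on(C,H) unmet → unstack(C, H) is a no-op
after:  towers=[A/D; B; E; F/C; G; H] holding=-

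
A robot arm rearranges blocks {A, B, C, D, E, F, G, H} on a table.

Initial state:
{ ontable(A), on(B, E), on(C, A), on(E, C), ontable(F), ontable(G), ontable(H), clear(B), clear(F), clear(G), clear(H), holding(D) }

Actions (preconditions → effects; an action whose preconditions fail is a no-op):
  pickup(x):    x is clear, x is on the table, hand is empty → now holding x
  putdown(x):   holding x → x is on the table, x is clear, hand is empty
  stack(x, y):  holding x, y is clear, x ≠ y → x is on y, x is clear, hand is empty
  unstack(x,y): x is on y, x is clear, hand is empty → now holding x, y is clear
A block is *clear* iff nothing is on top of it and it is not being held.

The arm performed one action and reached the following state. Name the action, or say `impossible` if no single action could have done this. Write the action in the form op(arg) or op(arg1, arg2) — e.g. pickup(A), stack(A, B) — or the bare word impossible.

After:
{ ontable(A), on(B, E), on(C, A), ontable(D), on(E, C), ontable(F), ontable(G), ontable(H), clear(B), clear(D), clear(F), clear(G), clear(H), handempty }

target: towers=[A/C/E/B; D; F; G; H] holding=-
        putdown(D) → towers=[A/C/E/B; D; F; G; H] holding=-  ← match
       stack(D, G) → towers=[A/C/E/B; F; G/D; H] holding=-
       stack(D, H) → towers=[A/C/E/B; F; G; H/D] holding=-
       stack(D, B) → towers=[A/C/E/B/D; F; G; H] holding=-
       stack(D, F) → towers=[A/C/E/B; F/D; G; H] holding=-

putdown(D)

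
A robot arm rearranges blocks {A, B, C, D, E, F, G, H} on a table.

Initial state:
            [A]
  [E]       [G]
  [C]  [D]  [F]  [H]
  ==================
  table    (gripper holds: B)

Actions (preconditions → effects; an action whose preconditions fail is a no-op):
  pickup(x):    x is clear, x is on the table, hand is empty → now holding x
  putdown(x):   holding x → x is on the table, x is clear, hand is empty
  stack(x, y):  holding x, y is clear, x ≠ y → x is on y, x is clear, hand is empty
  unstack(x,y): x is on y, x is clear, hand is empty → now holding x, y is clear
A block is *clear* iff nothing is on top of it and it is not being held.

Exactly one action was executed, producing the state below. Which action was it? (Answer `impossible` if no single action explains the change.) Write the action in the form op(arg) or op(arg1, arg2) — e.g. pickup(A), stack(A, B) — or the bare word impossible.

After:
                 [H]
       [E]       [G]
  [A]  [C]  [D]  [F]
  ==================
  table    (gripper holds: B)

impossible

target: towers=[A; C/E; D; F/G/H] holding=B
        putdown(B) → towers=[B; C/E; D; F/G/A; H] holding=-
       stack(B, A) → towers=[C/E; D; F/G/A/B; H] holding=-
       stack(B, E) → towers=[C/E/B; D; F/G/A; H] holding=-
       stack(B, H) → towers=[C/E; D; F/G/A; H/B] holding=-
       stack(B, D) → towers=[C/E; D/B; F/G/A; H] holding=-
none of the 5 applicable actions match → impossible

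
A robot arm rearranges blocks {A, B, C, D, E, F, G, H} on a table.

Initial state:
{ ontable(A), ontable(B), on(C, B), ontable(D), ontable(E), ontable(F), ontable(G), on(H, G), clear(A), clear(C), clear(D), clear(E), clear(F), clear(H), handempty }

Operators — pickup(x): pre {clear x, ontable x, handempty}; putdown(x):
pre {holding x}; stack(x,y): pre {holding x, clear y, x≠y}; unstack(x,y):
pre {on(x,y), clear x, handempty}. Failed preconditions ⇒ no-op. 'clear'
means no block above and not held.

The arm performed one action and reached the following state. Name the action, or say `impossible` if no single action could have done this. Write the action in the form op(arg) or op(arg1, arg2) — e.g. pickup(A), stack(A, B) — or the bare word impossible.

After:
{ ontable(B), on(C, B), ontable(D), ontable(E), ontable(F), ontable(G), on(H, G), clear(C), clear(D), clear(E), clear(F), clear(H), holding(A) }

target: towers=[B/C; D; E; F; G/H] holding=A
         pickup(A) → towers=[B/C; D; E; F; G/H] holding=A  ← match
         pickup(E) → towers=[A; B/C; D; F; G/H] holding=E
     unstack(H, G) → towers=[A; B/C; D; E; F; G] holding=H
         pickup(F) → towers=[A; B/C; D; E; G/H] holding=F
         pickup(D) → towers=[A; B/C; E; F; G/H] holding=D
     unstack(C, B) → towers=[A; B; D; E; F; G/H] holding=C

pickup(A)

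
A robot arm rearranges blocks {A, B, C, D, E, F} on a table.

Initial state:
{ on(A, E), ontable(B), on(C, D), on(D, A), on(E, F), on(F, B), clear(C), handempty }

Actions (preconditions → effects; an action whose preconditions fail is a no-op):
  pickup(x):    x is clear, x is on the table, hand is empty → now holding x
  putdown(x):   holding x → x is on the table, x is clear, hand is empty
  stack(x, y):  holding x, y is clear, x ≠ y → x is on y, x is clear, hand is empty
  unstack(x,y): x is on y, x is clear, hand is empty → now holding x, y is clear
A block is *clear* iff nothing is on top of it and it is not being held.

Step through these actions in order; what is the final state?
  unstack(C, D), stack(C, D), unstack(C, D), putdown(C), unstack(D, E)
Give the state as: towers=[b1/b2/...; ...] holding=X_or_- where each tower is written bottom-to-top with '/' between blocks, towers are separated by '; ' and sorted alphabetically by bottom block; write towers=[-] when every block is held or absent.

step 1 (unstack(C, D)): towers=[B/F/E/A/D] holding=C
step 2 (stack(C, D)): towers=[B/F/E/A/D/C] holding=-
step 3 (unstack(C, D)): towers=[B/F/E/A/D] holding=C
step 4 (putdown(C)): towers=[B/F/E/A/D; C] holding=-
step 5 (unstack(D, E)) [no-op]: towers=[B/F/E/A/D; C] holding=-

towers=[B/F/E/A/D; C] holding=-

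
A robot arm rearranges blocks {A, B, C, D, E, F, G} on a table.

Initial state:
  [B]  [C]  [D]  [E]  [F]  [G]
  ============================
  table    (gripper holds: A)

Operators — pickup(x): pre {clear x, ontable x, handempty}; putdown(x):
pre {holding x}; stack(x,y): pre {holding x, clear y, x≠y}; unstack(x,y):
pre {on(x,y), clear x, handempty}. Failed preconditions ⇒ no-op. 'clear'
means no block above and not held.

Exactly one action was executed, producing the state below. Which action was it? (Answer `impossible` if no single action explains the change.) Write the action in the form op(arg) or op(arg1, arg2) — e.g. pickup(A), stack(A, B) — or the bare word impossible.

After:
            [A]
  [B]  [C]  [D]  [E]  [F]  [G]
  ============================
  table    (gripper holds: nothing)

stack(A, D)

target: towers=[B; C; D/A; E; F; G] holding=-
        putdown(A) → towers=[A; B; C; D; E; F; G] holding=-
       stack(A, B) → towers=[B/A; C; D; E; F; G] holding=-
       stack(A, F) → towers=[B; C; D; E; F/A; G] holding=-
       stack(A, G) → towers=[B; C; D; E; F; G/A] holding=-
       stack(A, D) → towers=[B; C; D/A; E; F; G] holding=-  ← match
       stack(A, E) → towers=[B; C; D; E/A; F; G] holding=-
       stack(A, C) → towers=[B; C/A; D; E; F; G] holding=-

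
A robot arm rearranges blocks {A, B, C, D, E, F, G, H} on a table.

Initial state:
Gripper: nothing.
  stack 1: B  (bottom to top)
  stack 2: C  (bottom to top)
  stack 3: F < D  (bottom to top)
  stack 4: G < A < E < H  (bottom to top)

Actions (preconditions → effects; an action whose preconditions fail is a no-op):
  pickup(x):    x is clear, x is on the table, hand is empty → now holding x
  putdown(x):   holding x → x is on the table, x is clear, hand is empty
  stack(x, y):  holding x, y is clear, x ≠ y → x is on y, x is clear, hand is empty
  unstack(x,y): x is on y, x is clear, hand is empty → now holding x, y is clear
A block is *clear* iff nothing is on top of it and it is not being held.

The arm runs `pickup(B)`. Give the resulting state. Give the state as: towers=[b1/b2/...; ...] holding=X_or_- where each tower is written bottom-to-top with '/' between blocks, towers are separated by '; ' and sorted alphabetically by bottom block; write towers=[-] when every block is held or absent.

towers=[C; F/D; G/A/E/H] holding=B

before: towers=[B; C; F/D; G/A/E/H] holding=-
pre[pickup(B)]: clear(B) ✓, ontable(B) ✓, handempty ✓
all met → apply pickup(B)
after:  towers=[C; F/D; G/A/E/H] holding=B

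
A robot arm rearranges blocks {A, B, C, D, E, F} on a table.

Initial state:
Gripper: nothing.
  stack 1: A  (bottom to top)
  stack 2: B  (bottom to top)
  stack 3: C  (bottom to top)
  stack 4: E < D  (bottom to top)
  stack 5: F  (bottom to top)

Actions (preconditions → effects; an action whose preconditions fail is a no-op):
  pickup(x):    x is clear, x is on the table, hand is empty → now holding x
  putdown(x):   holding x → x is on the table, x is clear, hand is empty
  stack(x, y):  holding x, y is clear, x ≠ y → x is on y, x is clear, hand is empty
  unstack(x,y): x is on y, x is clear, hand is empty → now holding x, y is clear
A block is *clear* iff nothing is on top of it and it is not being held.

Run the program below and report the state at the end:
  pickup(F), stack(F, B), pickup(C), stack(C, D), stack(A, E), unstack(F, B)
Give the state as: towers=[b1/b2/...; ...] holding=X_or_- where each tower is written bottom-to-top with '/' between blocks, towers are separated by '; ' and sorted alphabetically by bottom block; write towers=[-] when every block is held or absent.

towers=[A; B; E/D/C] holding=F

step 1 (pickup(F)): towers=[A; B; C; E/D] holding=F
step 2 (stack(F, B)): towers=[A; B/F; C; E/D] holding=-
step 3 (pickup(C)): towers=[A; B/F; E/D] holding=C
step 4 (stack(C, D)): towers=[A; B/F; E/D/C] holding=-
step 5 (stack(A, E)) [no-op]: towers=[A; B/F; E/D/C] holding=-
step 6 (unstack(F, B)): towers=[A; B; E/D/C] holding=F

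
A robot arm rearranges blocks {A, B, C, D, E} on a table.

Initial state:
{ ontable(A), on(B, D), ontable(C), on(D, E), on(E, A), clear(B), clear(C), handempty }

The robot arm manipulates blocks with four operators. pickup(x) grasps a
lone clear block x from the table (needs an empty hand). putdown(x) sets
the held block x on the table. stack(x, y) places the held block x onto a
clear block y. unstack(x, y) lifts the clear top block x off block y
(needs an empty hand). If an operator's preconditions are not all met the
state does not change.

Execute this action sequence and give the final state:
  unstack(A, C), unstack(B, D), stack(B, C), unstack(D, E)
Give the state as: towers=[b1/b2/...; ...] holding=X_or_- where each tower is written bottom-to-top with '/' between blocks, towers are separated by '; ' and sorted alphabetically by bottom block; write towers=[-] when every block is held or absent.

towers=[A/E; C/B] holding=D

step 1 (unstack(A, C)) [no-op]: towers=[A/E/D/B; C] holding=-
step 2 (unstack(B, D)): towers=[A/E/D; C] holding=B
step 3 (stack(B, C)): towers=[A/E/D; C/B] holding=-
step 4 (unstack(D, E)): towers=[A/E; C/B] holding=D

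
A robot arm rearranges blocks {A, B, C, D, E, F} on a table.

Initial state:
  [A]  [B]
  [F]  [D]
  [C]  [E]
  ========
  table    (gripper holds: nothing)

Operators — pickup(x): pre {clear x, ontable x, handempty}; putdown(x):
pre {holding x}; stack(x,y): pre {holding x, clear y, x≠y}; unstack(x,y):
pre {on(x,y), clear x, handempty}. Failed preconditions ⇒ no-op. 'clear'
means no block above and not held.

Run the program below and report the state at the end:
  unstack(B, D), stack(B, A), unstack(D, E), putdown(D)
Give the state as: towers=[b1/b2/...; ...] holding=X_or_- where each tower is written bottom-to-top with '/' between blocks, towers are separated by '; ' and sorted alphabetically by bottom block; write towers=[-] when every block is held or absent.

towers=[C/F/A/B; D; E] holding=-

step 1 (unstack(B, D)): towers=[C/F/A; E/D] holding=B
step 2 (stack(B, A)): towers=[C/F/A/B; E/D] holding=-
step 3 (unstack(D, E)): towers=[C/F/A/B; E] holding=D
step 4 (putdown(D)): towers=[C/F/A/B; D; E] holding=-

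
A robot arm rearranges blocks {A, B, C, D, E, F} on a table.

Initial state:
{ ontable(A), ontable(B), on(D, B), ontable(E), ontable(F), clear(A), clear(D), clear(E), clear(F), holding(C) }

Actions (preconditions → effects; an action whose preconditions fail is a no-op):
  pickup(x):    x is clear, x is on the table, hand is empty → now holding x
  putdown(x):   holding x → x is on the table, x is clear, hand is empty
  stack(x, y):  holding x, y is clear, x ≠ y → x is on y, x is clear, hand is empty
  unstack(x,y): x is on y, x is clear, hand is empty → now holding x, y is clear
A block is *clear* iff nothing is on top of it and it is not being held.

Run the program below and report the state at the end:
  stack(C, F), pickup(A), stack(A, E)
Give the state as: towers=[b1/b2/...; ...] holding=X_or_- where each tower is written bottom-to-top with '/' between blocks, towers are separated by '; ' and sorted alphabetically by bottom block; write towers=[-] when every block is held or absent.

step 1 (stack(C, F)): towers=[A; B/D; E; F/C] holding=-
step 2 (pickup(A)): towers=[B/D; E; F/C] holding=A
step 3 (stack(A, E)): towers=[B/D; E/A; F/C] holding=-

towers=[B/D; E/A; F/C] holding=-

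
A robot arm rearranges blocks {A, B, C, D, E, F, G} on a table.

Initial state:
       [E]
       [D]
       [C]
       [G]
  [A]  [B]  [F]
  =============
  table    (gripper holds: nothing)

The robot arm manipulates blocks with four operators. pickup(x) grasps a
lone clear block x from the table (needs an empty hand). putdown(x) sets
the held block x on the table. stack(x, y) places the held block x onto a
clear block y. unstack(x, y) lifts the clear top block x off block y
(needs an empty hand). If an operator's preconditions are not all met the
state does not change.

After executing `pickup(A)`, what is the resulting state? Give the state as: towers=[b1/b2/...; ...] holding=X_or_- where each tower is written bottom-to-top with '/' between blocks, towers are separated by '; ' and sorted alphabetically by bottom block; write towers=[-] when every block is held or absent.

towers=[B/G/C/D/E; F] holding=A

before: towers=[A; B/G/C/D/E; F] holding=-
pre[pickup(A)]: clear(A) yes, ontable(A) yes, handempty yes
all met → apply pickup(A)
after:  towers=[B/G/C/D/E; F] holding=A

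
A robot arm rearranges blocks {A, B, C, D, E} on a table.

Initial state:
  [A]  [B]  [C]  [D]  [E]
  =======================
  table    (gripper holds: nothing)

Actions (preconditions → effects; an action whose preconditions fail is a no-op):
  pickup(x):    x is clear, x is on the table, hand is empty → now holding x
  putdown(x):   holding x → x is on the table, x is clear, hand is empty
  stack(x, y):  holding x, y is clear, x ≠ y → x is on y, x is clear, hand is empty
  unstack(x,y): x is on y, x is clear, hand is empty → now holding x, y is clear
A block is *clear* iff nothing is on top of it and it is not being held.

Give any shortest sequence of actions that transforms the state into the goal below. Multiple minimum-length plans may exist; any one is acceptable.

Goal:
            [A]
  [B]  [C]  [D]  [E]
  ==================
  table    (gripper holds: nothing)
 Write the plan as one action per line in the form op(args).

step 1 (pickup(A)): towers=[B; C; D; E] holding=A
step 2 (stack(A, D)): towers=[B; C; D/A; E] holding=-
goal check: towers=[B; C; D/A; E] holding=- — reached (length 2, optimal by BFS)

pickup(A)
stack(A, D)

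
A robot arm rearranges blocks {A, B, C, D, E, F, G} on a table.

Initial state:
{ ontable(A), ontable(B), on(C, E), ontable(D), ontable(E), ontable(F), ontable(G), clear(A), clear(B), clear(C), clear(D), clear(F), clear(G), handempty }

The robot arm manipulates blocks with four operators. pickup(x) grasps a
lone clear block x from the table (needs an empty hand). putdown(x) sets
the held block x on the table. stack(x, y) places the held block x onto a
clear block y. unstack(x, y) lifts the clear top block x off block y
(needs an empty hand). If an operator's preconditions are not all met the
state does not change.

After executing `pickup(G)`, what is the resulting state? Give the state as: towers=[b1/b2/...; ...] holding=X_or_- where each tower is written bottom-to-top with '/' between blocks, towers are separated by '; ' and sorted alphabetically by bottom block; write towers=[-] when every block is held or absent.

before: towers=[A; B; D; E/C; F; G] holding=-
pre[pickup(G)]: clear(G) yes, ontable(G) yes, handempty yes
all met → apply pickup(G)
after:  towers=[A; B; D; E/C; F] holding=G

towers=[A; B; D; E/C; F] holding=G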